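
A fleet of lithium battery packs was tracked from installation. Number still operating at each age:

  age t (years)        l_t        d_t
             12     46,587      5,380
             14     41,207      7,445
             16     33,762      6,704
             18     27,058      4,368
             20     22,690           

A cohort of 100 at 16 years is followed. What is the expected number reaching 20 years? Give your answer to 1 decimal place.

The relevant probability is 22,690/33,762 = 0.672057.
Expected number = 100 × 0.672057 = 67.2.

67.2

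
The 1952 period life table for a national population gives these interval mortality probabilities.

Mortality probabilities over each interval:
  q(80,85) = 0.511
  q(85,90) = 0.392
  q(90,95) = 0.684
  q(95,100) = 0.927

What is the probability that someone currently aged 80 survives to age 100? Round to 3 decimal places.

Chaining the interval survival probabilities: (1 − 0.511) × (1 − 0.392) × (1 − 0.684) × (1 − 0.927).
= 0.489 × 0.608 × 0.316 × 0.073 = 0.006858.

0.007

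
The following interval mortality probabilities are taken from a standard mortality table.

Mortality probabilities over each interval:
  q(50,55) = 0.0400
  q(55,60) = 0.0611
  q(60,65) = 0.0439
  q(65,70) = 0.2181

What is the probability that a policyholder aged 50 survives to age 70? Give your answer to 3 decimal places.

0.674

Survival from 50 to 70 is the product of surviving each interval: (1 − 0.0400) × (1 − 0.0611) × (1 − 0.0439) × (1 − 0.2181).
= 0.9600 × 0.9389 × 0.9561 × 0.7819 = 0.673822.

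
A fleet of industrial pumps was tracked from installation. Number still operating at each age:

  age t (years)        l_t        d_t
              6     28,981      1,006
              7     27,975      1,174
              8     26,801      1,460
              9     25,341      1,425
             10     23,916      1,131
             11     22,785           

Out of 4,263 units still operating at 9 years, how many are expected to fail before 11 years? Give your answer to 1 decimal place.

430.0

The relevant probability is 1 − 22,785/25,341 = 0.100864.
Expected number = 4,263 × 0.100864 = 430.0.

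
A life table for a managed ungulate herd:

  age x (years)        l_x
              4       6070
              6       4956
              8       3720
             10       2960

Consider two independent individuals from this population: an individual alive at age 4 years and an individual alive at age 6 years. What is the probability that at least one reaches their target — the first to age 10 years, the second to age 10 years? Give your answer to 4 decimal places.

p₁ = l_10/l_4 = 2960/6070 = 0.487644; p₂ = l_10/l_6 = 2960/4956 = 0.597256.
P(at least one) = 1 − (1−p₁)(1−p₂) = 1 − 0.512356 × 0.402744 = 0.793652.

0.7937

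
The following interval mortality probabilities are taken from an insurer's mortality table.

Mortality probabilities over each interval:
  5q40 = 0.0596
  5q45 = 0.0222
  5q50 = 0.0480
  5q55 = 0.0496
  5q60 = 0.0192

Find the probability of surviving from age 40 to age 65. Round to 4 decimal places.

0.8160

The overall survival probability is (1 − 0.0596) × (1 − 0.0222) × (1 − 0.0480) × (1 − 0.0496) × (1 − 0.0192).
= 0.9404 × 0.9778 × 0.9520 × 0.9504 × 0.9808 = 0.815993.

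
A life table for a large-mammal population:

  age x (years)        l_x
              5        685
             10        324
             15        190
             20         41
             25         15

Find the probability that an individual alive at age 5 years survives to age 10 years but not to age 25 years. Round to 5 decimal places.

This is the probability of reaching 10 but not 25, conditional on being alive at 5: (l_10 − l_25) / l_5.
= (324 − 15) / 685 = 309 / 685 = 0.451095.

0.45109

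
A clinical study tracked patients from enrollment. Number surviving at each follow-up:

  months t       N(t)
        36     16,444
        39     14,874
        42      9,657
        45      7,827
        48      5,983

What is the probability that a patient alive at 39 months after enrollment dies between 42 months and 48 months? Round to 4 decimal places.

This is the probability of reaching 42 but not 48, conditional on being alive at 39: (N(42) − N(48)) / N(39).
= (9,657 − 5,983) / 14,874 = 3,674 / 14,874 = 0.247008.

0.2470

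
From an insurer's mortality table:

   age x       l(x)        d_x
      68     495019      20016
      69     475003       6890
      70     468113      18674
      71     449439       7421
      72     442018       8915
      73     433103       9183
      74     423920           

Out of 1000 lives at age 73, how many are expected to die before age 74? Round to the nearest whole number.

The relevant probability is 1 − 423920/433103 = 0.021203.
Expected number = 1000 × 0.021203 = 21.

21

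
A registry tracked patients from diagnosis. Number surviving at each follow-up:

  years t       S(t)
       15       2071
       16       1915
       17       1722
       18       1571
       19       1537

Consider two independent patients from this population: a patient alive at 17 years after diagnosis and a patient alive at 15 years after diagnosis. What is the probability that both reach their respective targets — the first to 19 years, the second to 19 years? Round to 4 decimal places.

p₁ = S(19)/S(17) = 1537/1722 = 0.892567; p₂ = S(19)/S(15) = 1537/2071 = 0.742154.
P(both) = p₁ × p₂ = 0.892567 × 0.742154 = 0.662422.

0.6624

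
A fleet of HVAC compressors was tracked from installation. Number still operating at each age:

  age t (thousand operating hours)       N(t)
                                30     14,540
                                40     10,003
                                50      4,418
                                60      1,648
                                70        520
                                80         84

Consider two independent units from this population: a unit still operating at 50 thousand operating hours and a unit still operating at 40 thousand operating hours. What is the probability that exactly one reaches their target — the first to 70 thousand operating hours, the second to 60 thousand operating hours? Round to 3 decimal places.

p₁ = N(70)/N(50) = 520/4,418 = 0.117700; p₂ = N(60)/N(40) = 1,648/10,003 = 0.164751.
P(exactly one) = p₁(1−p₂) + (1−p₁)p₂ = 0.098309 + 0.145360 = 0.243669.

0.244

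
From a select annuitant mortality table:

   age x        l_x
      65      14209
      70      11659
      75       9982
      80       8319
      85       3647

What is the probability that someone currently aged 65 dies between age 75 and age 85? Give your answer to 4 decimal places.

0.4458

We want 10|10q65 = (l_75 − l_85)/l_65.
This is the probability of reaching 75 but not 85, conditional on being alive at 65: (l_75 − l_85) / l_65.
= (9982 − 3647) / 14209 = 6335 / 14209 = 0.445844.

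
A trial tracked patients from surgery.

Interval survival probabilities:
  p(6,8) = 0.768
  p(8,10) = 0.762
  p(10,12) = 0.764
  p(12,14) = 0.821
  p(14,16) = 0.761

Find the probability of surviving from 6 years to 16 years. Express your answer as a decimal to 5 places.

0.27934

The overall survival probability is 0.768 × 0.762 × 0.764 × 0.821 × 0.761.
= 0.279343.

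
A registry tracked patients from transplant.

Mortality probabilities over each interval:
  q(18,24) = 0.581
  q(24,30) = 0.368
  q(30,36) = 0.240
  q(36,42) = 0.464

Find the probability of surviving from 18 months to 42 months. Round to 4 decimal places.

Survival from 18 to 42 is the product of surviving each interval: (1 − 0.581) × (1 − 0.368) × (1 − 0.240) × (1 − 0.464).
= 0.419 × 0.632 × 0.760 × 0.536 = 0.107872.

0.1079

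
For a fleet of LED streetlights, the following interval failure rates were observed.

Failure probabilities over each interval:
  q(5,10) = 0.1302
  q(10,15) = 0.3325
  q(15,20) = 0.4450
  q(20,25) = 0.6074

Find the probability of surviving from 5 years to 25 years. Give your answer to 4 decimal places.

Survival from 5 to 25 is the product of surviving each interval: (1 − 0.1302) × (1 − 0.3325) × (1 − 0.4450) × (1 − 0.6074).
= 0.8698 × 0.6675 × 0.5550 × 0.3926 = 0.126507.

0.1265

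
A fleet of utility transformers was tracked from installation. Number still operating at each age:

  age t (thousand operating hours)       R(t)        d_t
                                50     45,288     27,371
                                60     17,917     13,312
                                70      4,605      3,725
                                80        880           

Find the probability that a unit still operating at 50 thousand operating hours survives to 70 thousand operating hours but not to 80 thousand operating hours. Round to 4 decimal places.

0.0823

This is the probability of reaching 70 but not 80, conditional on being operational at 50: (R(70) − R(80)) / R(50).
= (4,605 − 880) / 45,288 = 3,725 / 45,288 = 0.082251.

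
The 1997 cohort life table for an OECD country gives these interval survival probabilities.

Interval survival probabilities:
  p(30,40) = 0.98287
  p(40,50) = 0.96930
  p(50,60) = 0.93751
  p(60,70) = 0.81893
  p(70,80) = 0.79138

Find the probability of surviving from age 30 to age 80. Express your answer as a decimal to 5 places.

The overall survival probability is 0.98287 × 0.96930 × 0.93751 × 0.81893 × 0.79138.
= 0.578845.

0.57884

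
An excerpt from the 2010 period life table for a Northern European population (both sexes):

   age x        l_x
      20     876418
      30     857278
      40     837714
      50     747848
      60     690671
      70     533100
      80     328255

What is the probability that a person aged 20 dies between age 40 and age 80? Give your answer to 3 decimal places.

We want 20|40q20 = (l_40 − l_80)/l_20.
This is the probability of reaching 40 but not 80, conditional on being alive at 20: (l_40 − l_80) / l_20.
= (837714 − 328255) / 876418 = 509459 / 876418 = 0.581297.

0.581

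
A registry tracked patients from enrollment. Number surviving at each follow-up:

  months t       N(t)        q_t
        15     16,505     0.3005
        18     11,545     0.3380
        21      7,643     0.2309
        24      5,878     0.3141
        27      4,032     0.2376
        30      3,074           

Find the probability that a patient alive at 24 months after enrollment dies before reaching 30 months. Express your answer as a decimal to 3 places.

0.477

P(die before 30 | alive at 24) = 1 − N(30)/N(24) = 1 − 3,074/5,878 = (2,804)/5,878 = 0.477033.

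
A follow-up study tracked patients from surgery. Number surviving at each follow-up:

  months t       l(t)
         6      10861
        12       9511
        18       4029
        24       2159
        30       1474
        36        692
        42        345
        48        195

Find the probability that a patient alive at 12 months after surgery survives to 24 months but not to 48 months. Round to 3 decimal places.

0.206

This is the probability of reaching 24 but not 48, conditional on being alive at 12: (l(24) − l(48)) / l(12).
= (2159 − 195) / 9511 = 1964 / 9511 = 0.206498.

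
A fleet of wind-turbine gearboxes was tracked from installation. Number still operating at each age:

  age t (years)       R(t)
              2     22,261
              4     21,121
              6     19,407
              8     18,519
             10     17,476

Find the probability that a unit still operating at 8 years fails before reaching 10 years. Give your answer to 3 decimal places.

P(fail before 10 | operational at 8) = 1 − R(10)/R(8) = 1 − 17,476/18,519 = (1,043)/18,519 = 0.056321.

0.056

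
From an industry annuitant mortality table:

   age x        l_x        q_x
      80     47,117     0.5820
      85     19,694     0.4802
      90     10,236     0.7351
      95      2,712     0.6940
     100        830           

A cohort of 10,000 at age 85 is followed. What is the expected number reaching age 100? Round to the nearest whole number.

421

The relevant probability is 830/19,694 = 0.042145.
Expected number = 10,000 × 0.042145 = 421.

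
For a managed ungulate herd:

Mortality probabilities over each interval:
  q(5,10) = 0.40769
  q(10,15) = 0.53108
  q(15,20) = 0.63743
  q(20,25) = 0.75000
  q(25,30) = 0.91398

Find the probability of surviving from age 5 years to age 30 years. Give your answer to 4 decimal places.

0.0022

P(survive 5→30) = (1 − 0.40769) × (1 − 0.53108) × (1 − 0.63743) × (1 − 0.75000) × (1 − 0.91398).
= 0.59231 × 0.46892 × 0.36257 × 0.25000 × 0.08602 = 0.002166.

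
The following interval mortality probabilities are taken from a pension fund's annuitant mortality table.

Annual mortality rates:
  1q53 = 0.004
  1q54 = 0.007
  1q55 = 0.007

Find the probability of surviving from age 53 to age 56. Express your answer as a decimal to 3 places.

0.982

Chaining the interval survival probabilities: (1 − 0.004) × (1 − 0.007) × (1 − 0.007).
= 0.996 × 0.993 × 0.993 = 0.982105.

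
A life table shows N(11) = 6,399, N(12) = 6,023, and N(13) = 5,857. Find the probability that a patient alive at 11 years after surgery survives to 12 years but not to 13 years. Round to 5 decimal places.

0.02594

This is the probability of reaching 12 but not 13, conditional on being alive at 11: (N(12) − N(13)) / N(11).
= (6,023 − 5,857) / 6,399 = 166 / 6,399 = 0.025942.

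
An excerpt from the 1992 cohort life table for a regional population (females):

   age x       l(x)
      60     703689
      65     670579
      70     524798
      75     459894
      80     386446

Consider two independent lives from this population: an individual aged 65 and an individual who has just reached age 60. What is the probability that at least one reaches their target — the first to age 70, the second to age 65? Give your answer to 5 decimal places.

0.98977

p₁ = l(70)/l(65) = 524798/670579 = 0.782604; p₂ = l(65)/l(60) = 670579/703689 = 0.952948.
P(at least one) = 1 − (1−p₁)(1−p₂) = 1 − 0.217396 × 0.047052 = 0.989771.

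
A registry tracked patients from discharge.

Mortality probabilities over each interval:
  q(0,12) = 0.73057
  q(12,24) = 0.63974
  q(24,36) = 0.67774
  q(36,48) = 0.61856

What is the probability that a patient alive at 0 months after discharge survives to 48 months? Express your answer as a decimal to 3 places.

P(survive 0→48) = (1 − 0.73057) × (1 − 0.63974) × (1 − 0.67774) × (1 − 0.61856).
= 0.26943 × 0.36026 × 0.32226 × 0.38144 = 0.011931.

0.012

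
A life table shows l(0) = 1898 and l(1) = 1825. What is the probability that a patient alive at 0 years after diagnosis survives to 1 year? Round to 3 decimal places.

0.962

The conditional survival probability is l(1)/l(0) = 1825/1898 = 0.961538.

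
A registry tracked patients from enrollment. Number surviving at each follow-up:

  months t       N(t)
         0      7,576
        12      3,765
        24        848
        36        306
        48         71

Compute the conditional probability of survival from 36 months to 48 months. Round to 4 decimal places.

The conditional survival probability is N(48)/N(36) = 71/306 = 0.232026.

0.2320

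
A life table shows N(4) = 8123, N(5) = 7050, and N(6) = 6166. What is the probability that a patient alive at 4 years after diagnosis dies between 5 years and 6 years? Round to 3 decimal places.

This is the probability of reaching 5 but not 6, conditional on being alive at 4: (N(5) − N(6)) / N(4).
= (7050 − 6166) / 8123 = 884 / 8123 = 0.108827.

0.109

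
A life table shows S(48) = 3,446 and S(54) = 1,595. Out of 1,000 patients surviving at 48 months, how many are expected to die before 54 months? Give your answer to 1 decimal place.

The relevant probability is 1 − 1,595/3,446 = 0.537145.
Expected number = 1,000 × 0.537145 = 537.1.

537.1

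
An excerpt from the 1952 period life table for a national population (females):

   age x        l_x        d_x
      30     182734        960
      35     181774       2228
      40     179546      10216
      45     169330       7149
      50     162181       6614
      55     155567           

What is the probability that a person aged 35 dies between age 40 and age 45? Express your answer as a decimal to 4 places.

0.0562

We want 5|5q35 = (l_40 − l_45)/l_35.
This is the probability of reaching 40 but not 45, conditional on being alive at 35: (l_40 − l_45) / l_35.
= (179546 − 169330) / 181774 = 10216 / 181774 = 0.056202.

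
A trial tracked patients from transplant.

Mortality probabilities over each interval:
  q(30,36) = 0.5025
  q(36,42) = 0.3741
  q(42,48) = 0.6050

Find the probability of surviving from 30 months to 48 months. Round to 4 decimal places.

The overall survival probability is (1 − 0.5025) × (1 − 0.3741) × (1 − 0.6050).
= 0.4975 × 0.6259 × 0.3950 = 0.122997.

0.1230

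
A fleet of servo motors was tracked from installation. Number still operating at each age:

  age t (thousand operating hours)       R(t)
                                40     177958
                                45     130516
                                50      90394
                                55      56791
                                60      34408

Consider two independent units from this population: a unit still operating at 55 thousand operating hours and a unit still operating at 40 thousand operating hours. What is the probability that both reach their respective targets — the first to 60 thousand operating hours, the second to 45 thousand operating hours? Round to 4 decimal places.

0.4444

p₁ = R(60)/R(55) = 34408/56791 = 0.605871; p₂ = R(45)/R(40) = 130516/177958 = 0.733409.
P(both) = p₁ × p₂ = 0.605871 × 0.733409 = 0.444351.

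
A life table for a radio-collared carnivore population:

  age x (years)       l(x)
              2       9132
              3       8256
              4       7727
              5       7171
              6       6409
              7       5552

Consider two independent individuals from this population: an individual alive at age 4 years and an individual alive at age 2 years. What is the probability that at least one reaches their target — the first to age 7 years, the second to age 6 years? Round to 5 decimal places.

p₁ = l(7)/l(4) = 5552/7727 = 0.718519; p₂ = l(6)/l(2) = 6409/9132 = 0.701818.
P(at least one) = 1 − (1−p₁)(1−p₂) = 1 − 0.281481 × 0.298182 = 0.916067.

0.91607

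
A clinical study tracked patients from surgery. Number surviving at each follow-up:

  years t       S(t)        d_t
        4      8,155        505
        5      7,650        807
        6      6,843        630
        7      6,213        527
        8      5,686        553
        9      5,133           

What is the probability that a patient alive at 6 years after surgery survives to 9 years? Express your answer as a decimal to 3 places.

0.750

The conditional survival probability is S(9)/S(6) = 5,133/6,843 = 0.750110.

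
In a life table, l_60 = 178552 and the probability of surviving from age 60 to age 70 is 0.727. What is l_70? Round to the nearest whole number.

l_70 = l_60 × p = 178552 × 0.727 = 129807.

129807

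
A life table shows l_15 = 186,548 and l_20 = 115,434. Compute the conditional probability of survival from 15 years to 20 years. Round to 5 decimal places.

0.61879

The conditional survival probability is l_20/l_15 = 115,434/186,548 = 0.618790.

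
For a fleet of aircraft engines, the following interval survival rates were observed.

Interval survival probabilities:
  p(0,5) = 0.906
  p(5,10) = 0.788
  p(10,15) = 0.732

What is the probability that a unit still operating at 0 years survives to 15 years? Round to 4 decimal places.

0.5226

Chaining the interval survival probabilities: 0.906 × 0.788 × 0.732.
= 0.522595.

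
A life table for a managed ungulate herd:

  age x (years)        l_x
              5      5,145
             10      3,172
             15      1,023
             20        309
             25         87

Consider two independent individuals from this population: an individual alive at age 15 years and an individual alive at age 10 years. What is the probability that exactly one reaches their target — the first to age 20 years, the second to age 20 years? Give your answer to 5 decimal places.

p₁ = l_20/l_15 = 309/1,023 = 0.302053; p₂ = l_20/l_10 = 309/3,172 = 0.097415.
P(exactly one) = p₁(1−p₂) + (1−p₁)p₂ = 0.272629 + 0.067991 = 0.340619.

0.34062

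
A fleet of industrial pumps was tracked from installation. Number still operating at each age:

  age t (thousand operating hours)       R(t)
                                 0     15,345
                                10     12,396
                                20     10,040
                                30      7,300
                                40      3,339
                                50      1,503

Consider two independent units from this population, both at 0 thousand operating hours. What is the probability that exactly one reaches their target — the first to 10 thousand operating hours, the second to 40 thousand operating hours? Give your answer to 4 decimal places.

0.6739

p₁ = R(10)/R(0) = 12,396/15,345 = 0.807820; p₂ = R(40)/R(0) = 3,339/15,345 = 0.217595.
P(exactly one) = p₁(1−p₂) + (1−p₁)p₂ = 0.632042 + 0.041817 = 0.673860.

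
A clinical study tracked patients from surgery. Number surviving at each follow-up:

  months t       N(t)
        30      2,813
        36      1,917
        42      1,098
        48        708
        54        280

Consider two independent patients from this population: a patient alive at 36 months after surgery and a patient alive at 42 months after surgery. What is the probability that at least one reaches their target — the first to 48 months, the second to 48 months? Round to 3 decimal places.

p₁ = N(48)/N(36) = 708/1,917 = 0.369327; p₂ = N(48)/N(42) = 708/1,098 = 0.644809.
P(at least one) = 1 − (1−p₁)(1−p₂) = 1 − 0.630673 × 0.355191 = 0.775991.

0.776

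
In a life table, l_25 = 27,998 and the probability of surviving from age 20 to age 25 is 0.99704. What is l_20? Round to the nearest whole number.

l_20 = l_25 / p = 27,998 / 0.99704 = 28081.

28081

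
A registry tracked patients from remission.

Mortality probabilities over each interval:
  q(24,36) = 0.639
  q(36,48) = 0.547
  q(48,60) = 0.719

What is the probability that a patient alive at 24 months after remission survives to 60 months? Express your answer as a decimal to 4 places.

0.0460

P(survive 24→60) = (1 − 0.639) × (1 − 0.547) × (1 − 0.719).
= 0.361 × 0.453 × 0.281 = 0.045953.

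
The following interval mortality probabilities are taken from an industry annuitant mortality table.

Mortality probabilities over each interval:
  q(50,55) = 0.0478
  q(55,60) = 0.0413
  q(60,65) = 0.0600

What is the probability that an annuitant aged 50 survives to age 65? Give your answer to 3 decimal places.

0.858

P(survive 50→65) = (1 − 0.0478) × (1 − 0.0413) × (1 − 0.0600).
= 0.9522 × 0.9587 × 0.9400 = 0.858102.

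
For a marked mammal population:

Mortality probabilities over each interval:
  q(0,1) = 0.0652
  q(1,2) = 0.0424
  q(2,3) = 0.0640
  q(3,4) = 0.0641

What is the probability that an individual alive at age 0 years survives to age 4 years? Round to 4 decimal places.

The overall survival probability is (1 − 0.0652) × (1 − 0.0424) × (1 − 0.0640) × (1 − 0.0641).
= 0.9348 × 0.9576 × 0.9360 × 0.9359 = 0.784166.

0.7842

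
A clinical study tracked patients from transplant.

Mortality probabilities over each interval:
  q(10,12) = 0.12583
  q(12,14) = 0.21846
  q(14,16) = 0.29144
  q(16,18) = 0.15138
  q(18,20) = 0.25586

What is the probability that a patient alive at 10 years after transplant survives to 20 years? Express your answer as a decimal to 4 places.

P(survive 10→20) = (1 − 0.12583) × (1 − 0.21846) × (1 − 0.29144) × (1 − 0.15138) × (1 − 0.25586).
= 0.87417 × 0.78154 × 0.70856 × 0.84862 × 0.74414 = 0.305697.

0.3057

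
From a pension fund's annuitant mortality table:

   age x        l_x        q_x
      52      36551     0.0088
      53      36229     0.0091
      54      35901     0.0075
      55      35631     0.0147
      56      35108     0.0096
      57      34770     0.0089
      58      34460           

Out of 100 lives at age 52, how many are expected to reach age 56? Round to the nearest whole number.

The relevant probability is 35108/36551 = 0.960521.
Expected number = 100 × 0.960521 = 96.

96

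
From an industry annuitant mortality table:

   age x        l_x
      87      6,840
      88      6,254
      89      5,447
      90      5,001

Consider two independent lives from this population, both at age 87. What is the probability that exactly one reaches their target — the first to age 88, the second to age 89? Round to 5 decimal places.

p₁ = l_88/l_87 = 6,254/6,840 = 0.914327; p₂ = l_89/l_87 = 5,447/6,840 = 0.796345.
P(exactly one) = p₁(1−p₂) + (1−p₁)p₂ = 0.186207 + 0.068225 = 0.254433.

0.25443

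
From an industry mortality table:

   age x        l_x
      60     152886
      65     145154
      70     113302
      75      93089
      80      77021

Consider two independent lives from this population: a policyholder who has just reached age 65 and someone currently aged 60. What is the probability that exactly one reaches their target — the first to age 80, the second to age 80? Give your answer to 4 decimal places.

p₁ = l_80/l_65 = 77021/145154 = 0.530616; p₂ = l_80/l_60 = 77021/152886 = 0.503781.
P(exactly one) = p₁(1−p₂) + (1−p₁)p₂ = 0.263302 + 0.236467 = 0.499768.

0.4998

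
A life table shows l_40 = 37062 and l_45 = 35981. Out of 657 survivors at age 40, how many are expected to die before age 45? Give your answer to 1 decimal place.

19.2

The relevant probability is 1 − 35981/37062 = 0.029167.
Expected number = 657 × 0.029167 = 19.2.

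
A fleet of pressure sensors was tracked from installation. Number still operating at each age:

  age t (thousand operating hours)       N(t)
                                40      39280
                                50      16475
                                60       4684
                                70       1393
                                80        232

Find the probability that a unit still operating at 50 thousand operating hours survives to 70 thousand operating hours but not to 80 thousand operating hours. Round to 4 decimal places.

0.0705

This is the probability of reaching 70 but not 80, conditional on being operational at 50: (N(70) − N(80)) / N(50).
= (1393 − 232) / 16475 = 1161 / 16475 = 0.070470.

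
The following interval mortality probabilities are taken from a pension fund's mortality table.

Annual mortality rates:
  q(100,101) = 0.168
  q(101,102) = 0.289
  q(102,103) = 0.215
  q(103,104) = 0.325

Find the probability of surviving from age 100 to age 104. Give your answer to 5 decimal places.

0.31345

The overall survival probability is (1 − 0.168) × (1 − 0.289) × (1 − 0.215) × (1 − 0.325).
= 0.832 × 0.711 × 0.785 × 0.675 = 0.313449.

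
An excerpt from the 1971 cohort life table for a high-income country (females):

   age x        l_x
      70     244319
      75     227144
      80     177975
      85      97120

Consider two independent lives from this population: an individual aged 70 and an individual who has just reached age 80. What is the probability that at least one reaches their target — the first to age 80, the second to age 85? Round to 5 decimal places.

p₁ = l_80/l_70 = 177975/244319 = 0.728453; p₂ = l_85/l_80 = 97120/177975 = 0.545695.
P(at least one) = 1 − (1−p₁)(1−p₂) = 1 − 0.271547 × 0.454305 = 0.876635.

0.87663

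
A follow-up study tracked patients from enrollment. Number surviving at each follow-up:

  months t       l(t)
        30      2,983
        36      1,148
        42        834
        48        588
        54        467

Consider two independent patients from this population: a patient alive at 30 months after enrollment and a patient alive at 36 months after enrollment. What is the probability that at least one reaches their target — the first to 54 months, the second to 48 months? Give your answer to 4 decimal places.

p₁ = l(54)/l(30) = 467/2,983 = 0.156554; p₂ = l(48)/l(36) = 588/1,148 = 0.512195.
P(at least one) = 1 − (1−p₁)(1−p₂) = 1 − 0.843446 × 0.487805 = 0.588563.

0.5886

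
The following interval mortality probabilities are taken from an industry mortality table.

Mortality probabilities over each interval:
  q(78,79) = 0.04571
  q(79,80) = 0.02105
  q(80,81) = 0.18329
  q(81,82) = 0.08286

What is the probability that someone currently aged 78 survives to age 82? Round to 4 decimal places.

Survival from 78 to 82 is the product of surviving each interval: (1 − 0.04571) × (1 − 0.02105) × (1 − 0.18329) × (1 − 0.08286).
= 0.95429 × 0.97895 × 0.81671 × 0.91714 = 0.699752.

0.6998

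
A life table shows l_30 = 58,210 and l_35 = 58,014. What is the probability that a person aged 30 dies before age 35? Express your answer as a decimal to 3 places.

0.003

P(die before 35 | alive at 30) = 1 − l_35/l_30 = 1 − 58,014/58,210 = (196)/58,210 = 0.003367.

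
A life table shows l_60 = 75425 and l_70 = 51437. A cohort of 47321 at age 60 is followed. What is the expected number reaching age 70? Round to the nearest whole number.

The relevant probability is 51437/75425 = 0.681962.
Expected number = 47321 × 0.681962 = 32271.

32271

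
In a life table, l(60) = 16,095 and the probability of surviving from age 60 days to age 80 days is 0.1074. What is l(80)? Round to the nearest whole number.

1729

l(80) = l(60) × p = 16,095 × 0.1074 = 1729.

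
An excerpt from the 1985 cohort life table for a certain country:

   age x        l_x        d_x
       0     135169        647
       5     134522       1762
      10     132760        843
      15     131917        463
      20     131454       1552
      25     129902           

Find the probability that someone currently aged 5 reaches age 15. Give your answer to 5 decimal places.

We want 10p5 = l_15/l_5.
The conditional survival probability is l_15/l_5 = 131917/134522 = 0.980635.

0.98064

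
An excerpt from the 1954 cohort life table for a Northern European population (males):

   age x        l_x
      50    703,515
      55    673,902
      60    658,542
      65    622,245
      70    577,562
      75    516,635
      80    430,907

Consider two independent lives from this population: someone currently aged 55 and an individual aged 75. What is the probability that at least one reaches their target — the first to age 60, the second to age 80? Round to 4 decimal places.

p₁ = l_60/l_55 = 658,542/673,902 = 0.977207; p₂ = l_80/l_75 = 430,907/516,635 = 0.834065.
P(at least one) = 1 − (1−p₁)(1−p₂) = 1 − 0.022793 × 0.165935 = 0.996218.

0.9962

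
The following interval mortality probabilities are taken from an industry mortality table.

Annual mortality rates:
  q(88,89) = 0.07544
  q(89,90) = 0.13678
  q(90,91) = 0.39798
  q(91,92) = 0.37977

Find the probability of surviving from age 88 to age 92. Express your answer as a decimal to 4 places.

The overall survival probability is (1 − 0.07544) × (1 − 0.13678) × (1 − 0.39798) × (1 − 0.37977).
= 0.92456 × 0.86322 × 0.60202 × 0.62023 = 0.298003.

0.2980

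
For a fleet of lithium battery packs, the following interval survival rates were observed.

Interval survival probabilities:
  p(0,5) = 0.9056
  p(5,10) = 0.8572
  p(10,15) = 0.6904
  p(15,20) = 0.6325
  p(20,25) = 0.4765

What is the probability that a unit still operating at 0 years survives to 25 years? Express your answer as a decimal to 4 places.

The overall survival probability is 0.9056 × 0.8572 × 0.6904 × 0.6325 × 0.4765.
= 0.161526.

0.1615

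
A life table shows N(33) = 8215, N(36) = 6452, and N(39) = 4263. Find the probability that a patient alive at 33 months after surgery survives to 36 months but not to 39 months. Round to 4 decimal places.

This is the probability of reaching 36 but not 39, conditional on being alive at 33: (N(36) − N(39)) / N(33).
= (6452 − 4263) / 8215 = 2189 / 8215 = 0.266464.

0.2665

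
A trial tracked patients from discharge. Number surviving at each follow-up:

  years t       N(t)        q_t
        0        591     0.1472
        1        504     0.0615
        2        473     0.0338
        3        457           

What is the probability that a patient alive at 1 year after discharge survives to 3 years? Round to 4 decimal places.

0.9067

The conditional survival probability is N(3)/N(1) = 457/504 = 0.906746.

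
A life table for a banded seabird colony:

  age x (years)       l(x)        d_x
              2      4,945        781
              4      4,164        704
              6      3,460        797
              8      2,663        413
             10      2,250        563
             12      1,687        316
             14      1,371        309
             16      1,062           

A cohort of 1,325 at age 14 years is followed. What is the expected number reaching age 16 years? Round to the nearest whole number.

1026

The relevant probability is 1,062/1,371 = 0.774617.
Expected number = 1,325 × 0.774617 = 1026.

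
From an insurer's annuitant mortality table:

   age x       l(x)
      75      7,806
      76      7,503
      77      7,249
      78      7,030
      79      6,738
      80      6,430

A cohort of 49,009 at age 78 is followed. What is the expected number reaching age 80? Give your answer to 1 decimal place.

44826.2

The relevant probability is 6,430/7,030 = 0.914651.
Expected number = 49,009 × 0.914651 = 44826.2.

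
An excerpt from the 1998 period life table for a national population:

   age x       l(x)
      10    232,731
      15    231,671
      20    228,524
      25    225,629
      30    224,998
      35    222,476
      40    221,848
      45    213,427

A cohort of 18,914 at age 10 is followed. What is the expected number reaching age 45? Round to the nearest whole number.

The relevant probability is 213,427/232,731 = 0.917054.
Expected number = 18,914 × 0.917054 = 17345.

17345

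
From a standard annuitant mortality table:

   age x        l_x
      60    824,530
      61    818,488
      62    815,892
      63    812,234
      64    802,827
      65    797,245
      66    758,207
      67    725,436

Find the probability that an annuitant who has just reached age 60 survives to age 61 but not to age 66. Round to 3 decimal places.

We want 1|5q60 = (l_61 − l_66)/l_60.
This is the probability of reaching 61 but not 66, conditional on being alive at 60: (l_61 − l_66) / l_60.
= (818,488 − 758,207) / 824,530 = 60,281 / 824,530 = 0.073110.

0.073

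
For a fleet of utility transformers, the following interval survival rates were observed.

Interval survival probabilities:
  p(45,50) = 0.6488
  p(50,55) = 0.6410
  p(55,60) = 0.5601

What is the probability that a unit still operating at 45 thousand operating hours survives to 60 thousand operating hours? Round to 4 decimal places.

Survival from 45 to 60 is the product of surviving each interval: 0.6488 × 0.6410 × 0.5601.
= 0.232935.

0.2329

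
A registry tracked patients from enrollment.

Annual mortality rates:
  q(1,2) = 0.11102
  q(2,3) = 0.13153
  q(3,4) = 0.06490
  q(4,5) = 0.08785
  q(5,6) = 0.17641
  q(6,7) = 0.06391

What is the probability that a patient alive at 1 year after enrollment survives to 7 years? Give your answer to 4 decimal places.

The overall survival probability is (1 − 0.11102) × (1 − 0.13153) × (1 − 0.06490) × (1 − 0.08785) × (1 − 0.17641) × (1 − 0.06391).
= 0.88898 × 0.86847 × 0.93510 × 0.91215 × 0.82359 × 0.93609 = 0.507691.

0.5077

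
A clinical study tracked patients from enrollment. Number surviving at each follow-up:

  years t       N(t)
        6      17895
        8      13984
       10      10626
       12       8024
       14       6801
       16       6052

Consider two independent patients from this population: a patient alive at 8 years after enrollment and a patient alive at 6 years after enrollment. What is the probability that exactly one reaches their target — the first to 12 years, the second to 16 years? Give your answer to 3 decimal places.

p₁ = N(12)/N(8) = 8024/13984 = 0.573799; p₂ = N(16)/N(6) = 6052/17895 = 0.338195.
P(exactly one) = p₁(1−p₂) + (1−p₁)p₂ = 0.379743 + 0.144139 = 0.523882.

0.524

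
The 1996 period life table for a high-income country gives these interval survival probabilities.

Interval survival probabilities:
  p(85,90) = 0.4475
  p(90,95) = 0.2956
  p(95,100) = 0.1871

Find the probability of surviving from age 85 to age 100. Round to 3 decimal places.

0.025

The overall survival probability is 0.4475 × 0.2956 × 0.1871.
= 0.024750.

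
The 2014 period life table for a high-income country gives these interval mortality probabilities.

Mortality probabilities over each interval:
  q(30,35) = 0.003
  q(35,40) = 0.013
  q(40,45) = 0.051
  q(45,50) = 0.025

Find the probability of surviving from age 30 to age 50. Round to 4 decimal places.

Survival from 30 to 50 is the product of surviving each interval: (1 − 0.003) × (1 − 0.013) × (1 − 0.051) × (1 − 0.025).
= 0.997 × 0.987 × 0.949 × 0.975 = 0.910507.

0.9105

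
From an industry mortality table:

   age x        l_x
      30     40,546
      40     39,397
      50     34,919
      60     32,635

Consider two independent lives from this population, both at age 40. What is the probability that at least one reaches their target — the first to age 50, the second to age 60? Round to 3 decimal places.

p₁ = l_50/l_40 = 34,919/39,397 = 0.886337; p₂ = l_60/l_40 = 32,635/39,397 = 0.828363.
P(at least one) = 1 − (1−p₁)(1−p₂) = 1 − 0.113663 × 0.171637 = 0.980491.

0.980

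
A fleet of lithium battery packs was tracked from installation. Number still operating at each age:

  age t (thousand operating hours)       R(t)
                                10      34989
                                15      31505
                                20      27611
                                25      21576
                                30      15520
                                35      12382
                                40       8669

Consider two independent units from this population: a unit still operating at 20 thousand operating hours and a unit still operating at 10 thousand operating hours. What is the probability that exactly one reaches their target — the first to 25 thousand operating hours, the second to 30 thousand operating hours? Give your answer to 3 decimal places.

p₁ = R(25)/R(20) = 21576/27611 = 0.781428; p₂ = R(30)/R(10) = 15520/34989 = 0.443568.
P(exactly one) = p₁(1−p₂) + (1−p₁)p₂ = 0.434812 + 0.096952 = 0.531763.

0.532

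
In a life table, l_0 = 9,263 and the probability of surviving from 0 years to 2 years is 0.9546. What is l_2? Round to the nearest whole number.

l_2 = l_0 × p = 9,263 × 0.9546 = 8842.

8842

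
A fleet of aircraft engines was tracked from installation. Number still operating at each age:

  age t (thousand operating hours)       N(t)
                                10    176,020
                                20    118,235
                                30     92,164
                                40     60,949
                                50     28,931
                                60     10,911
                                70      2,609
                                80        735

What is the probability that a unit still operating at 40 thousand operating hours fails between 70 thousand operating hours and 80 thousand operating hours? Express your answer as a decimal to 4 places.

This is the probability of reaching 70 but not 80, conditional on being operational at 40: (N(70) − N(80)) / N(40).
= (2,609 − 735) / 60,949 = 1,874 / 60,949 = 0.030747.

0.0307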